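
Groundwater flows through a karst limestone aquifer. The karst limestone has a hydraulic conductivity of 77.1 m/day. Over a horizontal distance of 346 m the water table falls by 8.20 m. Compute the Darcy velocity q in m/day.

1.83

Hydraulic gradient i = Δh / L = 8.20 / 346 = 0.02370.
Specific discharge q = K · i = 77.10 × 0.02370 = 1.827 m/day.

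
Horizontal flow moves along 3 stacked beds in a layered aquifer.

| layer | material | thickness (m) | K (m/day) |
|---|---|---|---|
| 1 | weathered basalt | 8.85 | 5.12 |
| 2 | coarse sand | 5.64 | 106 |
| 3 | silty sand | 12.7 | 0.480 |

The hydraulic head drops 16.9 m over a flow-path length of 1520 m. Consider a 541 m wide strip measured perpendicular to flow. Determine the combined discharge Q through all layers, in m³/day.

3910

Flow is parallel to layering, so each bed carries its own Darcy discharge and the transmissivities add.
Σ(K_i·b_i) = 5.12×8.85 + 106×5.64 + 0.480×12.7 = 649.2 m²/day.
Hydraulic gradient i = Δh / L = 16.9 / 1520 = 0.01112.
Q = Σ(K_i·b_i) · W · i = 649.2 × 541 × 0.01112 = 3905 m³/day.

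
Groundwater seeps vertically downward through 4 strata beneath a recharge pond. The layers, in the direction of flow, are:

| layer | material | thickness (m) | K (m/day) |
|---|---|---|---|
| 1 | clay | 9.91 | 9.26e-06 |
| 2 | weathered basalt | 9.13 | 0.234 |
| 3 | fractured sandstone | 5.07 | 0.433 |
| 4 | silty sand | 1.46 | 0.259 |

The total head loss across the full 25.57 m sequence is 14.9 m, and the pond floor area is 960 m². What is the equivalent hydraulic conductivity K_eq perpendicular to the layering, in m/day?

2.39e-05

Flow is perpendicular to layering, so the layers act in series and the equivalent K is the thickness-weighted harmonic mean.
Total thickness L = 9.91 + 9.13 + 5.07 + 1.46 = 25.57 m.
Σ(b_i/K_i) = 9.91/9.26e-06 + 9.13/0.234 + 5.07/0.433 + 1.46/0.259 = 1.070e+06 d.
K_eq = L / Σ(b_i/K_i) = 25.57 / 1.070e+06 = 2.389e-05 m/day.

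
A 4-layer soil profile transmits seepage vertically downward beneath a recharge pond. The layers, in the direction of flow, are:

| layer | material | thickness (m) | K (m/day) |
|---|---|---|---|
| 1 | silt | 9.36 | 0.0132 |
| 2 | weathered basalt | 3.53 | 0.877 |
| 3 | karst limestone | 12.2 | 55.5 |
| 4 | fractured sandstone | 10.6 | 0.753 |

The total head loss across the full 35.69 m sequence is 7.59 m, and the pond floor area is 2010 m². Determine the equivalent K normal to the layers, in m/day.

Flow is perpendicular to layering, so the layers act in series and the equivalent K is the thickness-weighted harmonic mean.
Total thickness L = 9.36 + 3.53 + 12.2 + 10.6 = 35.69 m.
Σ(b_i/K_i) = 9.36/0.0132 + 3.53/0.877 + 12.2/55.5 + 10.6/0.753 = 727.4 d.
K_eq = L / Σ(b_i/K_i) = 35.69 / 727.4 = 0.04906 m/day.

0.0491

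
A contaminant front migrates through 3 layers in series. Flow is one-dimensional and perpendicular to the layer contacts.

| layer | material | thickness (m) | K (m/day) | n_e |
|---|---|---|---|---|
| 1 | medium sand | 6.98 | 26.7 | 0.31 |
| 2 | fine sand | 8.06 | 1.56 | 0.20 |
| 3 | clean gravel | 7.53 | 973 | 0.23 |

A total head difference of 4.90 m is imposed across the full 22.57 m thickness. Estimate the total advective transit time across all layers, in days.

6.11

With flow normal to the layers, continuity requires the same specific discharge q through every layer.
Σ(b_i/K_i) = 6.98/26.7 + 8.06/1.56 + 7.53/973 = 5.436 d.
q = Δh / Σ(b_i/K_i) = 4.90 / 5.436 = 0.9014 m/day.
In each layer the seepage velocity is v_i = q/n_i, so the layer transit time is t_i = b_i·n_i / q:
  layer 1 (medium sand): t_1 = 6.98 × 0.31 / 0.9014 = 2.400 d
  layer 2 (fine sand): t_2 = 8.06 × 0.20 / 0.9014 = 1.788 d
  layer 3 (clean gravel): t_3 = 7.53 × 0.23 / 0.9014 = 1.921 d
Total t = Σ t_i = 6.110 days.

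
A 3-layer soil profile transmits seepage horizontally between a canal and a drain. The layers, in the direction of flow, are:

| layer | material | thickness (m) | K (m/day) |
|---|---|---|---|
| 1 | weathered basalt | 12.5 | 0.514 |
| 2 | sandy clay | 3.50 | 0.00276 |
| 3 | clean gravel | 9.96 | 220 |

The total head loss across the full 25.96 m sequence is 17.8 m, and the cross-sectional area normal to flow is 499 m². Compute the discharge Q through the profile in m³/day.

6.87

Flow is perpendicular to layering, so the layers act in series and the equivalent K is the thickness-weighted harmonic mean.
Total thickness L = 12.5 + 3.50 + 9.96 = 25.96 m.
Σ(b_i/K_i) = 12.5/0.514 + 3.50/0.00276 + 9.96/220 = 1292 d.
K_eq = L / Σ(b_i/K_i) = 25.96 / 1292 = 0.02009 m/day.
Q = K_eq · A · (Δh/L) = 0.02009 × 499 × (17.8/25.96) = 6.872 m³/day.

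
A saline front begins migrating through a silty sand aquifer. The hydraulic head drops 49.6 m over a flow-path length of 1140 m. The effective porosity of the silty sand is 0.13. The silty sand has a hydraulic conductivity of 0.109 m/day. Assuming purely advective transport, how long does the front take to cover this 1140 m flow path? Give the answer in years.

Hydraulic gradient i = Δh / L = 49.6 / 1140 = 0.04351.
Darcy flux q = K · i = 0.1090 × 0.04351 = 0.004742 m/day.
Seepage velocity v = q / n_e = 0.004742 / 0.13 = 0.03648 m/day.
Travel time t = L / v = 1140 / 0.03648 = 31250 days = 85.56 years.

85.6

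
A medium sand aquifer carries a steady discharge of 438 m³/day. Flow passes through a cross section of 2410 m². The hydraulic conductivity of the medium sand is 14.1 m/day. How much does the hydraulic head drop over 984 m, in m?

From Q = K·A·i, i = Q / (K·A) = 438 / (14.10 × 2410) = 0.01289.
Head loss Δh = i · L = 0.01289 × 984 = 12.68 m.

12.7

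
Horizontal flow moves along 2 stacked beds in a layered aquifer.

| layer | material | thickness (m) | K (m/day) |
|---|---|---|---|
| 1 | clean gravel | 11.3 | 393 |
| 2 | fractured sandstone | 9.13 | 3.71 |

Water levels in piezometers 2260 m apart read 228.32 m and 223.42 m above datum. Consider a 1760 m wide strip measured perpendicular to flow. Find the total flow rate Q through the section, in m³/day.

17100

Flow is parallel to layering, so each bed carries its own Darcy discharge and the transmissivities add.
Σ(K_i·b_i) = 393×11.3 + 3.71×9.13 = 4475 m²/day.
Hydraulic gradient i = (228.32 − 223.42) / 2260 = 4.9 / 2260 = 0.002168.
Q = Σ(K_i·b_i) · W · i = 4475 × 1760 × 0.002168 = 17075 m³/day.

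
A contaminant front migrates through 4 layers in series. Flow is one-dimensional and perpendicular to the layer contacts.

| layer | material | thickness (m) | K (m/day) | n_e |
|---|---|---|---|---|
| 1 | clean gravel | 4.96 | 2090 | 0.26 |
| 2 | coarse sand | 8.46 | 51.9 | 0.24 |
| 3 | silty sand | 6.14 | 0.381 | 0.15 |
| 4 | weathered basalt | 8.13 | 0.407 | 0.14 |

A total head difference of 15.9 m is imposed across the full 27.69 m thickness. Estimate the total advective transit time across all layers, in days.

With flow normal to the layers, continuity requires the same specific discharge q through every layer.
Σ(b_i/K_i) = 4.96/2090 + 8.46/51.9 + 6.14/0.381 + 8.13/0.407 = 36.26 d.
q = Δh / Σ(b_i/K_i) = 15.9 / 36.26 = 0.4385 m/day.
In each layer the seepage velocity is v_i = q/n_i, so the layer transit time is t_i = b_i·n_i / q:
  layer 1 (clean gravel): t_1 = 4.96 × 0.26 / 0.4385 = 2.941 d
  layer 2 (coarse sand): t_2 = 8.46 × 0.24 / 0.4385 = 4.630 d
  layer 3 (silty sand): t_3 = 6.14 × 0.15 / 0.4385 = 2.100 d
  layer 4 (weathered basalt): t_4 = 8.13 × 0.14 / 0.4385 = 2.595 d
Total t = Σ t_i = 12.27 days.

12.3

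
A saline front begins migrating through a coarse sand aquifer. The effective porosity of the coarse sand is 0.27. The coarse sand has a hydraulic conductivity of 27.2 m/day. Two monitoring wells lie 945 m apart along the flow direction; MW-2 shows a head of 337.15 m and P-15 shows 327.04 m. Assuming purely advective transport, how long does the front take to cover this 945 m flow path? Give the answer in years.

2.40

Hydraulic gradient i = (337.15 − 327.04) / 945 = 10.11 / 945 = 0.01070.
Darcy flux q = K · i = 27.20 × 0.01070 = 0.2910 m/day.
Seepage velocity v = q / n_e = 0.2910 / 0.27 = 1.078 m/day.
Travel time t = L / v = 945 / 1.078 = 876.8 days = 2.401 years.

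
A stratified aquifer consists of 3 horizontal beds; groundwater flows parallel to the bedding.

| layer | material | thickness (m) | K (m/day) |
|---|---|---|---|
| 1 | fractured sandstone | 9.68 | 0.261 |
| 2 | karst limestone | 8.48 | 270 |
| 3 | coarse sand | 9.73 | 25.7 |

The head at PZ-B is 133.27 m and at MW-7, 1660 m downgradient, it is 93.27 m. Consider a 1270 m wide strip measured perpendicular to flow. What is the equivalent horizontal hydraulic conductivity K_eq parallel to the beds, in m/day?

Flow is parallel to layering, so each bed carries its own Darcy discharge and the transmissivities add.
Σ(K_i·b_i) = 0.261×9.68 + 270×8.48 + 25.7×9.73 = 2542 m²/day.
Total thickness b = 27.89 m, so K_eq = Σ(K_i·b_i)/b = 91.15 m/day.

91.2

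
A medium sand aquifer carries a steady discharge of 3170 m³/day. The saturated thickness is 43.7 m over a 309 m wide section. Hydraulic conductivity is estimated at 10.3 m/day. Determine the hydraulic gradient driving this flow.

0.0228

Cross-sectional area A = 309 × 43.7 = 13503 m².
From Q = K·A·i, i = Q / (K·A) = 3170 / (10.30 × 13503) = 0.02279.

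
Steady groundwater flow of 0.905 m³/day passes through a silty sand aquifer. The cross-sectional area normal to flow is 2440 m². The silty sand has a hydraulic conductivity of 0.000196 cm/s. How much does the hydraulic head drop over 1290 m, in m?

Convert K: 0.000196 cm/s × 864 = 0.1693 m/day.
From Q = K·A·i, i = Q / (K·A) = 0.905 / (0.1693 × 2440) = 0.002190.
Head loss Δh = i · L = 0.002190 × 1290 = 2.825 m.

2.83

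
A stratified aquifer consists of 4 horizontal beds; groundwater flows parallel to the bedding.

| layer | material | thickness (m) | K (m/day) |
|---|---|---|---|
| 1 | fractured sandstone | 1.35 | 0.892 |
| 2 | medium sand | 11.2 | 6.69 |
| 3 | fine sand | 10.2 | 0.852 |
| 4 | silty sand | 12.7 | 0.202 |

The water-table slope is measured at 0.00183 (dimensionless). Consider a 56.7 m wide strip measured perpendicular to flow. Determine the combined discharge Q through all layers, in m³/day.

9.07

Flow is parallel to layering, so each bed carries its own Darcy discharge and the transmissivities add.
Σ(K_i·b_i) = 0.892×1.35 + 6.69×11.2 + 0.852×10.2 + 0.202×12.7 = 87.39 m²/day.
Hydraulic gradient i = 0.00183.
Q = Σ(K_i·b_i) · W · i = 87.39 × 56.7 × 0.001830 = 9.067 m³/day.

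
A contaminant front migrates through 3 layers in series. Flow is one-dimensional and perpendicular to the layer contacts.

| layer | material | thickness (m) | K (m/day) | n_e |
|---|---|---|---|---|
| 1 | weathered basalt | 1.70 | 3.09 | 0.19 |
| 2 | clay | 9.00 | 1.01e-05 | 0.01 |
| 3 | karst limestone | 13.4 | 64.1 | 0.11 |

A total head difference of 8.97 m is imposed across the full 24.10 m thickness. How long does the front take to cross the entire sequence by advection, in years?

With flow normal to the layers, continuity requires the same specific discharge q through every layer.
Σ(b_i/K_i) = 1.70/3.09 + 9.00/1.01e-05 + 13.4/64.1 = 8.911e+05 d.
q = Δh / Σ(b_i/K_i) = 8.97 / 8.911e+05 = 1.007e-05 m/day.
In each layer the seepage velocity is v_i = q/n_i, so the layer transit time is t_i = b_i·n_i / q:
  layer 1 (weathered basalt): t_1 = 1.70 × 0.19 / 1.007e-05 = 32087 d
  layer 2 (clay): t_2 = 9.00 × 0.01 / 1.007e-05 = 8941 d
  layer 3 (karst limestone): t_3 = 13.4 × 0.11 / 1.007e-05 = 1.464e+05 d
Total t = Σ t_i = 1.875e+05 days = 513.2 years.

513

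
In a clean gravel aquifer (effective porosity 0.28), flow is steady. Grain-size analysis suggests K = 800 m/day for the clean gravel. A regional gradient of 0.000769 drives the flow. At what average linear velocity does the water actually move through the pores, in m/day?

Hydraulic gradient i = 0.000769.
Darcy flux q = K · i = 800.0 × 0.0007690 = 0.6152 m/day.
Seepage velocity v = q / n_e = 0.6152 / 0.28 = 2.197 m/day.

2.20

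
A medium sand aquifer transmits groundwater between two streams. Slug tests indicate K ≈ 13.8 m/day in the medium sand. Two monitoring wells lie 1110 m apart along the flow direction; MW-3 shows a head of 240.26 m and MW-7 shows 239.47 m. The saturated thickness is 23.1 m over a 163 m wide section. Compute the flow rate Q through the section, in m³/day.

Cross-sectional area A = 163 × 23.1 = 3765 m².
Hydraulic gradient i = (240.26 − 239.47) / 1110 = 0.79 / 1110 = 0.0007117.
Darcy's law: Q = K · A · i = 13.80 × 3765 × 0.0007117 = 36.98 m³/day.

37.0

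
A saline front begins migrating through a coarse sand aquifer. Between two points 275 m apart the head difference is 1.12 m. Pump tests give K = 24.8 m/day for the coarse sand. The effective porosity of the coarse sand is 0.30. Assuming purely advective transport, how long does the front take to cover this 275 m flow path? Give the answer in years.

2.24

Hydraulic gradient i = Δh / L = 1.12 / 275 = 0.004073.
Darcy flux q = K · i = 24.80 × 0.004073 = 0.1010 m/day.
Seepage velocity v = q / n_e = 0.1010 / 0.30 = 0.3367 m/day.
Travel time t = L / v = 275 / 0.3367 = 816.8 days = 2.236 years.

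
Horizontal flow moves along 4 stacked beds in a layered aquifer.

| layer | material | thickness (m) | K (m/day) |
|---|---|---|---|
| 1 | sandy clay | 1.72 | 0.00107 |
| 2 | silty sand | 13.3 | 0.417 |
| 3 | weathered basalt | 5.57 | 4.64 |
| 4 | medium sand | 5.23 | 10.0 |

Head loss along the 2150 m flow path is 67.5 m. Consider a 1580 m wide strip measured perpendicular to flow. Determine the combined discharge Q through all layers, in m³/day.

4150

Flow is parallel to layering, so each bed carries its own Darcy discharge and the transmissivities add.
Σ(K_i·b_i) = 0.00107×1.72 + 0.417×13.3 + 4.64×5.57 + 10.0×5.23 = 83.69 m²/day.
Hydraulic gradient i = Δh / L = 67.5 / 2150 = 0.03140.
Q = Σ(K_i·b_i) · W · i = 83.69 × 1580 × 0.03140 = 4152 m³/day.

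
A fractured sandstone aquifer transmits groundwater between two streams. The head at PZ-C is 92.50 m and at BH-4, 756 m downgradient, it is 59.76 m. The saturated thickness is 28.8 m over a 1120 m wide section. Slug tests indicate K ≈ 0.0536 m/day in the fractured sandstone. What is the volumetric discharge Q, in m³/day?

Cross-sectional area A = 1120 × 28.8 = 32256 m².
Hydraulic gradient i = (92.50 − 59.76) / 756 = 32.74 / 756 = 0.04331.
Darcy's law: Q = K · A · i = 0.05360 × 32256 × 0.04331 = 74.87 m³/day.

74.9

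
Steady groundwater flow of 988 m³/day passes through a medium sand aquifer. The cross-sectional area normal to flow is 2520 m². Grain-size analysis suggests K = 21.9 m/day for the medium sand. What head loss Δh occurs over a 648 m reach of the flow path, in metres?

From Q = K·A·i, i = Q / (K·A) = 988 / (21.90 × 2520) = 0.01790.
Head loss Δh = i · L = 0.01790 × 648 = 11.60 m.

11.6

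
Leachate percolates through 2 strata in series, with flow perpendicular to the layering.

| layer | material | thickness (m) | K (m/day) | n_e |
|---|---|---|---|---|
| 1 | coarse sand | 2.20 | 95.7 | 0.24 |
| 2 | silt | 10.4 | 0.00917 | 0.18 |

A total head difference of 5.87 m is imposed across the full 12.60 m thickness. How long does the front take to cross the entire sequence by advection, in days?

With flow normal to the layers, continuity requires the same specific discharge q through every layer.
Σ(b_i/K_i) = 2.20/95.7 + 10.4/0.00917 = 1134 d.
q = Δh / Σ(b_i/K_i) = 5.87 / 1134 = 0.005176 m/day.
In each layer the seepage velocity is v_i = q/n_i, so the layer transit time is t_i = b_i·n_i / q:
  layer 1 (coarse sand): t_1 = 2.20 × 0.24 / 0.005176 = 102.0 d
  layer 2 (silt): t_2 = 10.4 × 0.18 / 0.005176 = 361.7 d
Total t = Σ t_i = 463.7 days.

464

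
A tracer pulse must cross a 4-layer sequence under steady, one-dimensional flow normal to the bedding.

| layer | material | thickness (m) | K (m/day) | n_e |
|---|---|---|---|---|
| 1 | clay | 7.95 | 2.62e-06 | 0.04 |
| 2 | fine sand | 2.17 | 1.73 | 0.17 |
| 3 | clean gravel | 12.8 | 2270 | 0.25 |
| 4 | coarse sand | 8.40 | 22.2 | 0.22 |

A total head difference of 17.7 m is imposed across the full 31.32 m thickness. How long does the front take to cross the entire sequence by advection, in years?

With flow normal to the layers, continuity requires the same specific discharge q through every layer.
Σ(b_i/K_i) = 7.95/2.62e-06 + 2.17/1.73 + 12.8/2270 + 8.40/22.2 = 3.034e+06 d.
q = Δh / Σ(b_i/K_i) = 17.7 / 3.034e+06 = 5.833e-06 m/day.
In each layer the seepage velocity is v_i = q/n_i, so the layer transit time is t_i = b_i·n_i / q:
  layer 1 (clay): t_1 = 7.95 × 0.04 / 5.833e-06 = 54515 d
  layer 2 (fine sand): t_2 = 2.17 × 0.17 / 5.833e-06 = 63241 d
  layer 3 (clean gravel): t_3 = 12.8 × 0.25 / 5.833e-06 = 5.486e+05 d
  layer 4 (coarse sand): t_4 = 8.40 × 0.22 / 5.833e-06 = 3.168e+05 d
Total t = Σ t_i = 9.831e+05 days = 2692 years.

2690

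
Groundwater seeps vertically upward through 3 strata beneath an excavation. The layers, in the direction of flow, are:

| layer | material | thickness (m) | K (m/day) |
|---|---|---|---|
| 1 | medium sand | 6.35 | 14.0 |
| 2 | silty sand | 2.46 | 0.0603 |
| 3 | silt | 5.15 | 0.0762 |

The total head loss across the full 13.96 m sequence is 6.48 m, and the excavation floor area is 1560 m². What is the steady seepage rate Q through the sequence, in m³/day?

92.9

Flow is perpendicular to layering, so the layers act in series and the equivalent K is the thickness-weighted harmonic mean.
Total thickness L = 6.35 + 2.46 + 5.15 = 13.96 m.
Σ(b_i/K_i) = 6.35/14.0 + 2.46/0.0603 + 5.15/0.0762 = 108.8 d.
K_eq = L / Σ(b_i/K_i) = 13.96 / 108.8 = 0.1283 m/day.
Q = K_eq · A · (Δh/L) = 0.1283 × 1560 × (6.48/13.96) = 92.88 m³/day.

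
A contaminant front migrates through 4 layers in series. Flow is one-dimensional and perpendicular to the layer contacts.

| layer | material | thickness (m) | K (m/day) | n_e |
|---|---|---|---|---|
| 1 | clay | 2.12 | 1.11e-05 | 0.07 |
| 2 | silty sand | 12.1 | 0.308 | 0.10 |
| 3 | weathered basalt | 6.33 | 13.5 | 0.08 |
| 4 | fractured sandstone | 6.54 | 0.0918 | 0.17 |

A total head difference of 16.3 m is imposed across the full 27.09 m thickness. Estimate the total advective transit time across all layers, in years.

With flow normal to the layers, continuity requires the same specific discharge q through every layer.
Σ(b_i/K_i) = 2.12/1.11e-05 + 12.1/0.308 + 6.33/13.5 + 6.54/0.0918 = 1.911e+05 d.
q = Δh / Σ(b_i/K_i) = 16.3 / 1.911e+05 = 8.529e-05 m/day.
In each layer the seepage velocity is v_i = q/n_i, so the layer transit time is t_i = b_i·n_i / q:
  layer 1 (clay): t_1 = 2.12 × 0.07 / 8.529e-05 = 1740 d
  layer 2 (silty sand): t_2 = 12.1 × 0.10 / 8.529e-05 = 14186 d
  layer 3 (weathered basalt): t_3 = 6.33 × 0.08 / 8.529e-05 = 5937 d
  layer 4 (fractured sandstone): t_4 = 6.54 × 0.17 / 8.529e-05 = 13035 d
Total t = Σ t_i = 34898 days = 95.54 years.

95.5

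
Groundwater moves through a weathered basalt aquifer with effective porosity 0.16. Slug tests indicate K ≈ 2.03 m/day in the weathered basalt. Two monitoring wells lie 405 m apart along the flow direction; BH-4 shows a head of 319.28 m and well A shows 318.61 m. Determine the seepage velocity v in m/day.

0.0210

Hydraulic gradient i = (319.28 − 318.61) / 405 = 0.67 / 405 = 0.001654.
Darcy flux q = K · i = 2.030 × 0.001654 = 0.003358 m/day.
Seepage velocity v = q / n_e = 0.003358 / 0.16 = 0.02099 m/day.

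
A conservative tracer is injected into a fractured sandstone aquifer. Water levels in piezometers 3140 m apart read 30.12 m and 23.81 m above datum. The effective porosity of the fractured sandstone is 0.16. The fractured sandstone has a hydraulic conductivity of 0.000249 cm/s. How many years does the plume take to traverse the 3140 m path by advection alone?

Convert K: 0.000249 cm/s × 864 = 0.2151 m/day.
Hydraulic gradient i = (30.12 − 23.81) / 3140 = 6.31 / 3140 = 0.002010.
Darcy flux q = K · i = 0.2151 × 0.002010 = 0.0004323 m/day.
Seepage velocity v = q / n_e = 0.0004323 / 0.16 = 0.002702 m/day.
Travel time t = L / v = 3140 / 0.002702 = 1.162e+06 days = 3182 years.

3180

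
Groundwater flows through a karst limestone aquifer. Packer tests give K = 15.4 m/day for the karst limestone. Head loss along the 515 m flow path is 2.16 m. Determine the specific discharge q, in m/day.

0.0646

Hydraulic gradient i = Δh / L = 2.16 / 515 = 0.004194.
Specific discharge q = K · i = 15.40 × 0.004194 = 0.06459 m/day.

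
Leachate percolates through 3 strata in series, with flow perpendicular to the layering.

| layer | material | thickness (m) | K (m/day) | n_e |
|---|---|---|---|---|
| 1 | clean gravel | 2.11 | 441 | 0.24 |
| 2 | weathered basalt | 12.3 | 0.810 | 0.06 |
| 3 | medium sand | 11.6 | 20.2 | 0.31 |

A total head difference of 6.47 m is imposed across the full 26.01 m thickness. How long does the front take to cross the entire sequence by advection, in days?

11.8

With flow normal to the layers, continuity requires the same specific discharge q through every layer.
Σ(b_i/K_i) = 2.11/441 + 12.3/0.810 + 11.6/20.2 = 15.76 d.
q = Δh / Σ(b_i/K_i) = 6.47 / 15.76 = 0.4104 m/day.
In each layer the seepage velocity is v_i = q/n_i, so the layer transit time is t_i = b_i·n_i / q:
  layer 1 (clean gravel): t_1 = 2.11 × 0.24 / 0.4104 = 1.234 d
  layer 2 (weathered basalt): t_2 = 12.3 × 0.06 / 0.4104 = 1.798 d
  layer 3 (medium sand): t_3 = 11.6 × 0.31 / 0.4104 = 8.762 d
Total t = Σ t_i = 11.79 days.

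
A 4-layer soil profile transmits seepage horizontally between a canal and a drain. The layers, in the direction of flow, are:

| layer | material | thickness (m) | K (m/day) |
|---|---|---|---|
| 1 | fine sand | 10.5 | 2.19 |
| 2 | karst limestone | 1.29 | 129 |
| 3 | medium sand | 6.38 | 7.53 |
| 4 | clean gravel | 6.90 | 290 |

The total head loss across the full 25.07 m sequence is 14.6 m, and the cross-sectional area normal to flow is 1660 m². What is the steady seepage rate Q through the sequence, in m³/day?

Flow is perpendicular to layering, so the layers act in series and the equivalent K is the thickness-weighted harmonic mean.
Total thickness L = 10.5 + 1.29 + 6.38 + 6.90 = 25.07 m.
Σ(b_i/K_i) = 10.5/2.19 + 1.29/129 + 6.38/7.53 + 6.90/290 = 5.676 d.
K_eq = L / Σ(b_i/K_i) = 25.07 / 5.676 = 4.417 m/day.
Q = K_eq · A · (Δh/L) = 4.417 × 1660 × (14.6/25.07) = 4270 m³/day.

4270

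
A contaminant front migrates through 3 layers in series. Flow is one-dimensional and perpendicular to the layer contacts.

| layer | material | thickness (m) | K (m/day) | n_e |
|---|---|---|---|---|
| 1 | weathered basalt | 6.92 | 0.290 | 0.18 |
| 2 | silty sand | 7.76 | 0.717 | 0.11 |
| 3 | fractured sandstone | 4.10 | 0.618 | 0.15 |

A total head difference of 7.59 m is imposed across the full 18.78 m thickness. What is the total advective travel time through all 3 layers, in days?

14.8

With flow normal to the layers, continuity requires the same specific discharge q through every layer.
Σ(b_i/K_i) = 6.92/0.290 + 7.76/0.717 + 4.10/0.618 = 41.32 d.
q = Δh / Σ(b_i/K_i) = 7.59 / 41.32 = 0.1837 m/day.
In each layer the seepage velocity is v_i = q/n_i, so the layer transit time is t_i = b_i·n_i / q:
  layer 1 (weathered basalt): t_1 = 6.92 × 0.18 / 0.1837 = 6.781 d
  layer 2 (silty sand): t_2 = 7.76 × 0.11 / 0.1837 = 4.647 d
  layer 3 (fractured sandstone): t_3 = 4.10 × 0.15 / 0.1837 = 3.348 d
Total t = Σ t_i = 14.78 days.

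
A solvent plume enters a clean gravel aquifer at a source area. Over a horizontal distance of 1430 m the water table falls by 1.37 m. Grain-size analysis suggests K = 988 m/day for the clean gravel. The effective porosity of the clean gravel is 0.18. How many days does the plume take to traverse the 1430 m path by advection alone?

Hydraulic gradient i = Δh / L = 1.37 / 1430 = 0.0009580.
Darcy flux q = K · i = 988.0 × 0.0009580 = 0.9465 m/day.
Seepage velocity v = q / n_e = 0.9465 / 0.18 = 5.259 m/day.
Travel time t = L / v = 1430 / 5.259 = 271.9 days.

272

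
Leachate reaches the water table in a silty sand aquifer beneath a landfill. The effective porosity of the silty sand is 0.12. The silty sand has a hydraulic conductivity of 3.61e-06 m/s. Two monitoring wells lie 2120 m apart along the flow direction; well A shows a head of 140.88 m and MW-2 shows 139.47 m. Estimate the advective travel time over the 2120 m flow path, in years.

Convert K: 3.61e-06 m/s × 86400 = 0.3119 m/day.
Hydraulic gradient i = (140.88 − 139.47) / 2120 = 1.41 / 2120 = 0.0006651.
Darcy flux q = K · i = 0.3119 × 0.0006651 = 0.0002074 m/day.
Seepage velocity v = q / n_e = 0.0002074 / 0.12 = 0.001729 m/day.
Travel time t = L / v = 2120 / 0.001729 = 1.226e+06 days = 3358 years.

3360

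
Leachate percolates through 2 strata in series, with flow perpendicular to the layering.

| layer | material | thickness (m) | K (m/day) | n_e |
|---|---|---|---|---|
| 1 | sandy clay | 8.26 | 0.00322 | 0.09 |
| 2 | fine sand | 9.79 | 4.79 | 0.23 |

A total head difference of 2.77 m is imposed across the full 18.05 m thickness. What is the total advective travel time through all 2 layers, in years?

7.60

With flow normal to the layers, continuity requires the same specific discharge q through every layer.
Σ(b_i/K_i) = 8.26/0.00322 + 9.79/4.79 = 2567 d.
q = Δh / Σ(b_i/K_i) = 2.77 / 2567 = 0.001079 m/day.
In each layer the seepage velocity is v_i = q/n_i, so the layer transit time is t_i = b_i·n_i / q:
  layer 1 (sandy clay): t_1 = 8.26 × 0.09 / 0.001079 = 689.0 d
  layer 2 (fine sand): t_2 = 9.79 × 0.23 / 0.001079 = 2087 d
Total t = Σ t_i = 2776 days = 7.600 years.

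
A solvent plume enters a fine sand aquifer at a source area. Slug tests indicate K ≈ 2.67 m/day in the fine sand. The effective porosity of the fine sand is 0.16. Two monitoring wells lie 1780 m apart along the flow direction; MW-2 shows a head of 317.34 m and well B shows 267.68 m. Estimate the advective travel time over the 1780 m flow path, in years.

Hydraulic gradient i = (317.34 − 267.68) / 1780 = 49.66 / 1780 = 0.02790.
Darcy flux q = K · i = 2.670 × 0.02790 = 0.07449 m/day.
Seepage velocity v = q / n_e = 0.07449 / 0.16 = 0.4656 m/day.
Travel time t = L / v = 1780 / 0.4656 = 3823 days = 10.47 years.

10.5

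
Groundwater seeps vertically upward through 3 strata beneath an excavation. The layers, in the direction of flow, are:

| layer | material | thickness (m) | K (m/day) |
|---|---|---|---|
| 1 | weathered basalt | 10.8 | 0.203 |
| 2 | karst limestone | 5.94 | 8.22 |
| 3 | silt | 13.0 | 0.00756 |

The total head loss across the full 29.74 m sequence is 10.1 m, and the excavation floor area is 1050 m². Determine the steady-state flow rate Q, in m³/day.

Flow is perpendicular to layering, so the layers act in series and the equivalent K is the thickness-weighted harmonic mean.
Total thickness L = 10.8 + 5.94 + 13.0 = 29.74 m.
Σ(b_i/K_i) = 10.8/0.203 + 5.94/8.22 + 13.0/0.00756 = 1774 d.
K_eq = L / Σ(b_i/K_i) = 29.74 / 1774 = 0.01677 m/day.
Q = K_eq · A · (Δh/L) = 0.01677 × 1050 × (10.1/29.74) = 5.980 m³/day.

5.98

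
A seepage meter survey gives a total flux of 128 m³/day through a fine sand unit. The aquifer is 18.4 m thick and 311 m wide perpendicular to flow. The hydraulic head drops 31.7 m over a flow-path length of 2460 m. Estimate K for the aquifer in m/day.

1.74

Cross-sectional area A = 311 × 18.4 = 5722 m².
Hydraulic gradient i = Δh / L = 31.7 / 2460 = 0.01289.
From Q = K·A·i, K = Q / (A·i) = 128 / (5722 × 0.01289) = 1.736 m/day.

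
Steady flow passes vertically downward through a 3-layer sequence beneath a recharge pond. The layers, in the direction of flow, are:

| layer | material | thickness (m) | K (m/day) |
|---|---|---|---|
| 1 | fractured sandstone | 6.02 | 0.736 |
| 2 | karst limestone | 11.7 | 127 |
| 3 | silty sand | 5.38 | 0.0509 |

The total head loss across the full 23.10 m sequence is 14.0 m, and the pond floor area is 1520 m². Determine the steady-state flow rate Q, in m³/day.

Flow is perpendicular to layering, so the layers act in series and the equivalent K is the thickness-weighted harmonic mean.
Total thickness L = 6.02 + 11.7 + 5.38 = 23.10 m.
Σ(b_i/K_i) = 6.02/0.736 + 11.7/127 + 5.38/0.0509 = 114.0 d.
K_eq = L / Σ(b_i/K_i) = 23.10 / 114.0 = 0.2027 m/day.
Q = K_eq · A · (Δh/L) = 0.2027 × 1520 × (14.0/23.10) = 186.7 m³/day.

187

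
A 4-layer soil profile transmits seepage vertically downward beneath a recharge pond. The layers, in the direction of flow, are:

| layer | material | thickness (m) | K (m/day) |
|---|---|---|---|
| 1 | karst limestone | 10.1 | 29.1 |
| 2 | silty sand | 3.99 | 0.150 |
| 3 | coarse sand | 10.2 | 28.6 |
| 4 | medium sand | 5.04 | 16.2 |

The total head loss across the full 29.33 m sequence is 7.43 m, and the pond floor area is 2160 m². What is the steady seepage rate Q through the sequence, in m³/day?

Flow is perpendicular to layering, so the layers act in series and the equivalent K is the thickness-weighted harmonic mean.
Total thickness L = 10.1 + 3.99 + 10.2 + 5.04 = 29.33 m.
Σ(b_i/K_i) = 10.1/29.1 + 3.99/0.150 + 10.2/28.6 + 5.04/16.2 = 27.61 d.
K_eq = L / Σ(b_i/K_i) = 29.33 / 27.61 = 1.062 m/day.
Q = K_eq · A · (Δh/L) = 1.062 × 2160 × (7.43/29.33) = 581.2 m³/day.

581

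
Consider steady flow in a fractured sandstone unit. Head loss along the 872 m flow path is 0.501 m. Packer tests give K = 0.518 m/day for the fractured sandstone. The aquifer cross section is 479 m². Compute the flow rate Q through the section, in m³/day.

Hydraulic gradient i = Δh / L = 0.501 / 872 = 0.0005745.
Darcy's law: Q = K · A · i = 0.5180 × 479.0 × 0.0005745 = 0.1426 m³/day.

0.143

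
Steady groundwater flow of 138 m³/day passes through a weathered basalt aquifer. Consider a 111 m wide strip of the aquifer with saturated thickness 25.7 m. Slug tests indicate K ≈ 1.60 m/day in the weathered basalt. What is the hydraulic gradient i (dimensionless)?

Cross-sectional area A = 111 × 25.7 = 2853 m².
From Q = K·A·i, i = Q / (K·A) = 138 / (1.600 × 2853) = 0.03023.

0.0302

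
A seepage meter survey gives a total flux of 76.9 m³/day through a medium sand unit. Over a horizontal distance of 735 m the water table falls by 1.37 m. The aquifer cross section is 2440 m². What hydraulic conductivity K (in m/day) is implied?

Hydraulic gradient i = Δh / L = 1.37 / 735 = 0.001864.
From Q = K·A·i, K = Q / (A·i) = 76.9 / (2440 × 0.001864) = 16.91 m/day.

16.9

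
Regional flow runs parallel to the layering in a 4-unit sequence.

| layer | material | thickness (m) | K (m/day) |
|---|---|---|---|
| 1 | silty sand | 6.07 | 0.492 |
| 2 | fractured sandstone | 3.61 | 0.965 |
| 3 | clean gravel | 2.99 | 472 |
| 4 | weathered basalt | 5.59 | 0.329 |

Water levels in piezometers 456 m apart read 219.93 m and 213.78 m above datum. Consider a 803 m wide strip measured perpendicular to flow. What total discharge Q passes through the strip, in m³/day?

15400

Flow is parallel to layering, so each bed carries its own Darcy discharge and the transmissivities add.
Σ(K_i·b_i) = 0.492×6.07 + 0.965×3.61 + 472×2.99 + 0.329×5.59 = 1420 m²/day.
Hydraulic gradient i = (219.93 − 213.78) / 456 = 6.15 / 456 = 0.01349.
Q = Σ(K_i·b_i) · W · i = 1420 × 803 × 0.01349 = 15374 m³/day.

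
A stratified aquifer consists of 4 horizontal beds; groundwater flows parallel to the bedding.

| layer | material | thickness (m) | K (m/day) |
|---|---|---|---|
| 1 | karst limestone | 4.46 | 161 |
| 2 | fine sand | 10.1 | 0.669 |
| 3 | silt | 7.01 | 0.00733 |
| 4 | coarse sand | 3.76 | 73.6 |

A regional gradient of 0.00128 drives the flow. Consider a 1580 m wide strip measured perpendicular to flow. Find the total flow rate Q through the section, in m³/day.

2030

Flow is parallel to layering, so each bed carries its own Darcy discharge and the transmissivities add.
Σ(K_i·b_i) = 161×4.46 + 0.669×10.1 + 0.00733×7.01 + 73.6×3.76 = 1002 m²/day.
Hydraulic gradient i = 0.00128.
Q = Σ(K_i·b_i) · W · i = 1002 × 1580 × 0.001280 = 2026 m³/day.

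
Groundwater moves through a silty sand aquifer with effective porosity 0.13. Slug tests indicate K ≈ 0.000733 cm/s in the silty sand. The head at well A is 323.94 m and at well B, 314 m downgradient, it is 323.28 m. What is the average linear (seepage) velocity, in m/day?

0.0102

Convert K: 0.000733 cm/s × 864 = 0.6333 m/day.
Hydraulic gradient i = (323.94 − 323.28) / 314 = 0.66 / 314 = 0.002102.
Darcy flux q = K · i = 0.6333 × 0.002102 = 0.001331 m/day.
Seepage velocity v = q / n_e = 0.001331 / 0.13 = 0.01024 m/day.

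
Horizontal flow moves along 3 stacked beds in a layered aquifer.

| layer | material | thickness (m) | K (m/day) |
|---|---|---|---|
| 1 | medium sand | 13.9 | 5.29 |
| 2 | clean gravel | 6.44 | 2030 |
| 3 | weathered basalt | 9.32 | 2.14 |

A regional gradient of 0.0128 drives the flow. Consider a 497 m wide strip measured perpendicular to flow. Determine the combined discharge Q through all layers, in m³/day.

Flow is parallel to layering, so each bed carries its own Darcy discharge and the transmissivities add.
Σ(K_i·b_i) = 5.29×13.9 + 2030×6.44 + 2.14×9.32 = 13167 m²/day.
Hydraulic gradient i = 0.0128.
Q = Σ(K_i·b_i) · W · i = 13167 × 497 × 0.01280 = 83761 m³/day.

83800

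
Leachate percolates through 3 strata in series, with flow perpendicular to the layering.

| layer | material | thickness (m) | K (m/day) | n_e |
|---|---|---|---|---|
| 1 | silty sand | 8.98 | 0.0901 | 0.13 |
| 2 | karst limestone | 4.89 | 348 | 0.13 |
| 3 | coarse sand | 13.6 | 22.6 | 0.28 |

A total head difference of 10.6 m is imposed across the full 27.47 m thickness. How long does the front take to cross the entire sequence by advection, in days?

53.1

With flow normal to the layers, continuity requires the same specific discharge q through every layer.
Σ(b_i/K_i) = 8.98/0.0901 + 4.89/348 + 13.6/22.6 = 100.3 d.
q = Δh / Σ(b_i/K_i) = 10.6 / 100.3 = 0.1057 m/day.
In each layer the seepage velocity is v_i = q/n_i, so the layer transit time is t_i = b_i·n_i / q:
  layer 1 (silty sand): t_1 = 8.98 × 0.13 / 0.1057 = 11.04 d
  layer 2 (karst limestone): t_2 = 4.89 × 0.13 / 0.1057 = 6.014 d
  layer 3 (coarse sand): t_3 = 13.6 × 0.28 / 0.1057 = 36.03 d
Total t = Σ t_i = 53.08 days.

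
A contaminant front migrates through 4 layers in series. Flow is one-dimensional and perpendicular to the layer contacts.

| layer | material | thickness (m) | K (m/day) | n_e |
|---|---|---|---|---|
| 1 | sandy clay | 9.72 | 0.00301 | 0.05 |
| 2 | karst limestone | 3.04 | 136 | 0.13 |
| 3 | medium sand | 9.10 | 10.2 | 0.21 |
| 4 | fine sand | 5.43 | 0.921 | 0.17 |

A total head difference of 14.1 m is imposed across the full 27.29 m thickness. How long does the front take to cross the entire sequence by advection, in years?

2.33

With flow normal to the layers, continuity requires the same specific discharge q through every layer.
Σ(b_i/K_i) = 9.72/0.00301 + 3.04/136 + 9.10/10.2 + 5.43/0.921 = 3236 d.
q = Δh / Σ(b_i/K_i) = 14.1 / 3236 = 0.004357 m/day.
In each layer the seepage velocity is v_i = q/n_i, so the layer transit time is t_i = b_i·n_i / q:
  layer 1 (sandy clay): t_1 = 9.72 × 0.05 / 0.004357 = 111.5 d
  layer 2 (karst limestone): t_2 = 3.04 × 0.13 / 0.004357 = 90.70 d
  layer 3 (medium sand): t_3 = 9.10 × 0.21 / 0.004357 = 438.6 d
  layer 4 (fine sand): t_4 = 5.43 × 0.17 / 0.004357 = 211.9 d
Total t = Σ t_i = 852.7 days = 2.335 years.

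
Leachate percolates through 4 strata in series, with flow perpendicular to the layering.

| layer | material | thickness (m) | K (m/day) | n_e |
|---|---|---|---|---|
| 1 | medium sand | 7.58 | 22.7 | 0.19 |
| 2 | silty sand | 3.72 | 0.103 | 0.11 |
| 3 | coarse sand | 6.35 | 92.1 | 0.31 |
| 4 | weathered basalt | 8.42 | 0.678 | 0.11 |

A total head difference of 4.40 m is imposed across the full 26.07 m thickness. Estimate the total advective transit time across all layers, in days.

52.8

With flow normal to the layers, continuity requires the same specific discharge q through every layer.
Σ(b_i/K_i) = 7.58/22.7 + 3.72/0.103 + 6.35/92.1 + 8.42/0.678 = 48.94 d.
q = Δh / Σ(b_i/K_i) = 4.40 / 48.94 = 0.08991 m/day.
In each layer the seepage velocity is v_i = q/n_i, so the layer transit time is t_i = b_i·n_i / q:
  layer 1 (medium sand): t_1 = 7.58 × 0.19 / 0.08991 = 16.02 d
  layer 2 (silty sand): t_2 = 3.72 × 0.11 / 0.08991 = 4.551 d
  layer 3 (coarse sand): t_3 = 6.35 × 0.31 / 0.08991 = 21.89 d
  layer 4 (weathered basalt): t_4 = 8.42 × 0.11 / 0.08991 = 10.30 d
Total t = Σ t_i = 52.77 days.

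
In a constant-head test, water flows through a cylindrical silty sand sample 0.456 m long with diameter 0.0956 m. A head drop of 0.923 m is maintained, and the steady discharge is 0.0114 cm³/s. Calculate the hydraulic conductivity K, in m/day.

0.0678

Cross-sectional area A = π·(d/2)² = π × (0.0956/2)² = 0.007178 m².
Convert discharge: 0.0114 cm³/s = 1.140e-08 m³/s.
Darcy's law rearranged: K = Q·L / (A·Δh) = 1.140e-08 × 0.456 / (0.007178 × 0.923) = 7.846e-07 m/s = 0.06779 m/day.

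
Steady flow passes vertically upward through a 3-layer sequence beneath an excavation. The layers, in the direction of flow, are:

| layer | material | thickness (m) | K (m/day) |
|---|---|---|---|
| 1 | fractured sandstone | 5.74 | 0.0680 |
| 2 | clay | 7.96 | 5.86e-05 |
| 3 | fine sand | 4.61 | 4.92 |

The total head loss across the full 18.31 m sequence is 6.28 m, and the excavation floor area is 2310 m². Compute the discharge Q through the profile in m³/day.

0.107

Flow is perpendicular to layering, so the layers act in series and the equivalent K is the thickness-weighted harmonic mean.
Total thickness L = 5.74 + 7.96 + 4.61 = 18.31 m.
Σ(b_i/K_i) = 5.74/0.0680 + 7.96/5.86e-05 + 4.61/4.92 = 1.359e+05 d.
K_eq = L / Σ(b_i/K_i) = 18.31 / 1.359e+05 = 0.0001347 m/day.
Q = K_eq · A · (Δh/L) = 0.0001347 × 2310 × (6.28/18.31) = 0.1067 m³/day.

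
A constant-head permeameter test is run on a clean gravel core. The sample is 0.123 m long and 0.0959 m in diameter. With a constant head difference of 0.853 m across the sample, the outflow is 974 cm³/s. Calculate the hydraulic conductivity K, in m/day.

Cross-sectional area A = π·(d/2)² = π × (0.0959/2)² = 0.007223 m².
Convert discharge: 974 cm³/s = 0.0009740 m³/s.
Darcy's law rearranged: K = Q·L / (A·Δh) = 0.0009740 × 0.123 / (0.007223 × 0.853) = 0.01944 m/s = 1680 m/day.

1680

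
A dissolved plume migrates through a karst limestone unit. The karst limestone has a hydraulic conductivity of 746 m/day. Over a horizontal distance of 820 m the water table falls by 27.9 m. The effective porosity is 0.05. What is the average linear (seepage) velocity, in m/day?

Hydraulic gradient i = Δh / L = 27.9 / 820 = 0.03402.
Darcy flux q = K · i = 746.0 × 0.03402 = 25.38 m/day.
Seepage velocity v = q / n_e = 25.38 / 0.05 = 507.6 m/day.

508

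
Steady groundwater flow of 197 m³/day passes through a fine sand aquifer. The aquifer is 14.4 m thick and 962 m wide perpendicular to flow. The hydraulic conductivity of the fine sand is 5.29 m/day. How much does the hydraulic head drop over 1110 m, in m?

Cross-sectional area A = 962 × 14.4 = 13853 m².
From Q = K·A·i, i = Q / (K·A) = 197 / (5.290 × 13853) = 0.002688.
Head loss Δh = i · L = 0.002688 × 1110 = 2.984 m.

2.98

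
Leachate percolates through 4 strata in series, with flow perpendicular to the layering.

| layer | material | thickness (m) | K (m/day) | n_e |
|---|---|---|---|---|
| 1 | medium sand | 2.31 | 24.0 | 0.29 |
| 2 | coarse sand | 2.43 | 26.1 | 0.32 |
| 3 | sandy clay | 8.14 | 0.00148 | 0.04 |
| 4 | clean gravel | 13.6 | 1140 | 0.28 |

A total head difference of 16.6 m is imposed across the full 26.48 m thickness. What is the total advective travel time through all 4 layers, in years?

5.06

With flow normal to the layers, continuity requires the same specific discharge q through every layer.
Σ(b_i/K_i) = 2.31/24.0 + 2.43/26.1 + 8.14/0.00148 + 13.6/1140 = 5500 d.
q = Δh / Σ(b_i/K_i) = 16.6 / 5500 = 0.003018 m/day.
In each layer the seepage velocity is v_i = q/n_i, so the layer transit time is t_i = b_i·n_i / q:
  layer 1 (medium sand): t_1 = 2.31 × 0.29 / 0.003018 = 222.0 d
  layer 2 (coarse sand): t_2 = 2.43 × 0.32 / 0.003018 = 257.6 d
  layer 3 (sandy clay): t_3 = 8.14 × 0.04 / 0.003018 = 107.9 d
  layer 4 (clean gravel): t_4 = 13.6 × 0.28 / 0.003018 = 1262 d
Total t = Σ t_i = 1849 days = 5.063 years.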